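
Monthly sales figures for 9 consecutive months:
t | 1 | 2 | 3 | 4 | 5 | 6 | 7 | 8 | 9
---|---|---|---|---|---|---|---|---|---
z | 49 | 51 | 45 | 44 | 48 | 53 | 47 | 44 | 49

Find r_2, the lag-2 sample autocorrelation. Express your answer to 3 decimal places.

-0.732

Mean z̄ = (49 + 51 + 45 + 44 + 48 + 53 + 47 + 44 + 49)/9 = 47.7778
Σ(z_t−z̄)(z_{t+2}−z̄) = (-3.3951) + (-12.1728) + (-0.6173) + (-19.7284) + (-0.1728) + (-19.7284) + (-0.9506) = -56.7654
Denominator Σ(z_t−z̄)² = 77.5556
r_2 = -56.7654 / 77.5556 = -0.732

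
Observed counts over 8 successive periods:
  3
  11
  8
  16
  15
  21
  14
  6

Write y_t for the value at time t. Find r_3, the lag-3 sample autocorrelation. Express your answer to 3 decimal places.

-0.343

Mean ȳ = (3 + 11 + 8 + 16 + 15 + 21 + 14 + 6)/8 = 11.7500
Deviations from mean: -8.7500, -0.7500, -3.7500, 4.2500, 3.2500, 9.2500, 2.2500, -5.7500
Σ(y_t−ȳ)(y_{t+3}−ȳ) = (-37.1875) + (-2.4375) + (-34.6875) + (9.5625) + (-18.6875) = -83.4375
Denominator Σ(y_t−ȳ)² = 243.5000
r_3 = -83.4375 / 243.5000 = -0.343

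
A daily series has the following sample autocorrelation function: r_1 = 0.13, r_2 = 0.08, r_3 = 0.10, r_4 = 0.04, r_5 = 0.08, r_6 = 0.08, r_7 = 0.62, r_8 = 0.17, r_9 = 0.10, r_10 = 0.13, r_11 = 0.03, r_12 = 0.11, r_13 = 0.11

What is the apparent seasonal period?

7

The largest autocorrelation is r_7 = 0.62; the remaining lags stay at or below 0.17.
The dominant spike at lag 7 indicates a seasonal period of 7.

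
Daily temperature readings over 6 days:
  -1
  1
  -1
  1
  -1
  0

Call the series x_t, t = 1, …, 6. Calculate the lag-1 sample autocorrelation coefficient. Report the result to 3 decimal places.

-0.833

Mean x̄ = (-1 + 1 − 1 + 1 − 1 + 0)/6 = -0.1667
Deviations from mean: -0.8333, 1.1667, -0.8333, 1.1667, -0.8333, 0.1667
Σ(x_t−x̄)(x_{t+1}−x̄) = (-0.9722) + (-0.9722) + (-0.9722) + (-0.9722) + (-0.1389) = -4.0278
Denominator Σ(x_t−x̄)² = 4.8333
r_1 = -4.0278 / 4.8333 = -0.833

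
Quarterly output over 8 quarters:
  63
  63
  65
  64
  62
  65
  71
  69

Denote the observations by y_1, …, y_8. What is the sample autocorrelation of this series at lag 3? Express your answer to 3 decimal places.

-0.132

Mean ȳ = (63 + 63 + 65 + 64 + 62 + 65 + 71 + 69)/8 = 65.2500
Σ(y_t−ȳ)(y_{t+3}−ȳ) = (2.8125) + (7.3125) + (0.0625) + (-7.1875) + (-12.1875) = -9.1875
Denominator Σ(y_t−ȳ)² = 69.5000
r_3 = -9.1875 / 69.5000 = -0.132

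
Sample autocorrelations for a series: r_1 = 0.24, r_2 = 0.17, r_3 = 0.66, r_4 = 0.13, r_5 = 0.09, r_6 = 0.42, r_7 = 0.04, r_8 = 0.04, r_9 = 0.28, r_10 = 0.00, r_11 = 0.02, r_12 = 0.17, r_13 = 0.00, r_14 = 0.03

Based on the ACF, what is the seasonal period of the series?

3

The largest autocorrelation is r_3 = 0.66, with weaker echoes at lags 6 (0.42) and 9 (0.28); the remaining lags stay at or below 0.24. The elevated value at lag 1 (0.24), dropping to 0.17 at lag 2, reflects decaying short-term dependence rather than seasonality.
The dominant spike at lag 3 indicates a seasonal period of 3.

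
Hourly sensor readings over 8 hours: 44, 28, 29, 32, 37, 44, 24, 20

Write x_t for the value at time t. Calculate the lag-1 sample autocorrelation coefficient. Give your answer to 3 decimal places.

Mean x̄ = (44 + 28 + 29 + 32 + 37 + 44 + 24 + 20)/8 = 32.2500
Σ(x_t−x̄)(x_{t+1}−x̄) = (-49.9375) + (13.8125) + (0.8125) + (-1.1875) + (55.8125) + (-96.9375) + (101.0625) = 23.4375
Denominator Σ(x_t−x̄)² = 545.5000
r_1 = 23.4375 / 545.5000 = 0.043

0.043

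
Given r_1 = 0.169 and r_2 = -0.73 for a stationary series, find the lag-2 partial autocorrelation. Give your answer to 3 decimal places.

φ_{22} = (r_2 − r_1²) / (1 − r_1²)
r_1² = (0.169)² = 0.028561
Numerator = -0.73 − 0.0286 = -0.7586; denominator = 1 − 0.0286 = 0.9714
φ_{22} = -0.7586 / 0.9714 = -0.781

-0.781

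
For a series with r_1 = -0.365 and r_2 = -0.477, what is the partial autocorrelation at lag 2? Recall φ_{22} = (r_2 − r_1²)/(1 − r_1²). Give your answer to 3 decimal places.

-0.704

φ_{22} = (r_2 − r_1²) / (1 − r_1²)
r_1² = (-0.365)² = 0.133225
Numerator = -0.477 − 0.1332 = -0.6102; denominator = 1 − 0.1332 = 0.8668
φ_{22} = -0.6102 / 0.8668 = -0.704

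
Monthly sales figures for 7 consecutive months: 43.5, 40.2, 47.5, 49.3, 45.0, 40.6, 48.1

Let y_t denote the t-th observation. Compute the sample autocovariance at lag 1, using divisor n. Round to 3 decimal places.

-1.140

Mean ȳ = (43.5 + 40.2 + 47.5 + 49.3 + 45.0 + 40.6 + 48.1)/7 = 44.8857
Deviations: -1.3857, -4.6857, 2.6143, 4.4143, 0.1143, -4.2857, 3.2143
Σ_{t=1}^{6}(y_t−ȳ)(y_{t+1}−ȳ) = -7.9773
γ_1 = -7.9773 / 7 = -1.140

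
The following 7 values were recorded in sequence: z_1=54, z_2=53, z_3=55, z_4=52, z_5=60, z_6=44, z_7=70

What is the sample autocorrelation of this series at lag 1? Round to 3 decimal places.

-0.595

Mean z̄ = (54 + 53 + 55 + 52 + 60 + 44 + 70)/7 = 55.4286
Deviations from mean: -1.4286, -2.4286, -0.4286, -3.4286, 4.5714, -11.4286, 14.5714
Numerator Σ_{t=1}^{6}(z_t−z̄)(z_{t+1}−z̄) = -228.4694
Denominator Σ(z_t−z̄)² = 383.7143
r_1 = -228.4694 / 383.7143 = -0.595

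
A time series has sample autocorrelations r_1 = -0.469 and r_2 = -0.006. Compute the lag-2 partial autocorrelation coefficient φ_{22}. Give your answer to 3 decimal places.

-0.290

φ_{22} = (r_2 − r_1²) / (1 − r_1²)
r_1² = (-0.469)² = 0.219961
Numerator = -0.006 − 0.2200 = -0.2260; denominator = 1 − 0.2200 = 0.7800
φ_{22} = -0.2260 / 0.7800 = -0.290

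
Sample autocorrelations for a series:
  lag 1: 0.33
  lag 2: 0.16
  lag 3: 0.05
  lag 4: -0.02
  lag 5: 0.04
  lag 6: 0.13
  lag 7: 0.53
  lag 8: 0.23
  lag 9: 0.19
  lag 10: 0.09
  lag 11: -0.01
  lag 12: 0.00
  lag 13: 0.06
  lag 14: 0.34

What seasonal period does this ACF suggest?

The largest autocorrelation is r_7 = 0.53, with a weaker echo at lag 14 (0.34); the remaining lags stay at or below 0.33. The elevated value at lag 1 (0.33), dropping to 0.16 at lag 2, reflects decaying short-term dependence rather than seasonality.
The dominant spike at lag 7 indicates a seasonal period of 7.

7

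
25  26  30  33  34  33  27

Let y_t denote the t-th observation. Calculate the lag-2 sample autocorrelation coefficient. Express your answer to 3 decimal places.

-0.158

Mean ȳ = (25 + 26 + 30 + 33 + 34 + 33 + 27)/7 = 29.7143
Σ(y_t−ȳ)(y_{t+2}−ȳ) = (-1.3469) + (-12.2041) + (1.2245) + (10.7959) + (-11.6327) = -13.1633
Denominator Σ(y_t−ȳ)² = 83.4286
r_2 = -13.1633 / 83.4286 = -0.158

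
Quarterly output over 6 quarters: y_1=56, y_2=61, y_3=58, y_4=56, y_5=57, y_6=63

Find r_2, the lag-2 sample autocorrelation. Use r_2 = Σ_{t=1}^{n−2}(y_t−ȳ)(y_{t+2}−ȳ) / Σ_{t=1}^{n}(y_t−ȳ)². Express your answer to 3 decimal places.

Mean ȳ = (56 + 61 + 58 + 56 + 57 + 63)/6 = 58.5000
Deviations from mean: -2.5000, 2.5000, -0.5000, -2.5000, -1.5000, 4.5000
Numerator Σ_{t=1}^{4}(y_t−ȳ)(y_{t+2}−ȳ) = -15.5000
Denominator Σ(y_t−ȳ)² = 41.5000
r_2 = -15.5000 / 41.5000 = -0.373

-0.373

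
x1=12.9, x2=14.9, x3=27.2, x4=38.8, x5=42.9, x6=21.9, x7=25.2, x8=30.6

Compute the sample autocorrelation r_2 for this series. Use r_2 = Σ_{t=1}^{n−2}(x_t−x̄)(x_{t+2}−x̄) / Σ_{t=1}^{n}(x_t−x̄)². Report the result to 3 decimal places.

-0.315

Mean x̄ = (12.9 + 14.9 + 27.2 + 38.8 + 42.9 + 21.9 + 25.2 + 30.6)/8 = 26.8000
Deviations from mean: -13.9000, -11.9000, 0.4000, 12.0000, 16.1000, -4.9000, -1.6000, 3.8000
Numerator Σ_{t=1}^{6}(x_t−x̄)(x_{t+2}−x̄) = -245.1000
Denominator Σ(x_t−x̄)² = 779.2000
r_2 = -245.1000 / 779.2000 = -0.315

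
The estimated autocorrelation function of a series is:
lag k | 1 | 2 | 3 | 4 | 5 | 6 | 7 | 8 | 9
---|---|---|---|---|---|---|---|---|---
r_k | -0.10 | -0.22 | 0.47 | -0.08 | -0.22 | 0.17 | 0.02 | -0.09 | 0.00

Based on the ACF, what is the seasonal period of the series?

The largest autocorrelation is r_3 = 0.47, with a weaker echo at lag 6 (0.17); the remaining lags stay at or below 0.02.
The dominant spike at lag 3 indicates a seasonal period of 3.

3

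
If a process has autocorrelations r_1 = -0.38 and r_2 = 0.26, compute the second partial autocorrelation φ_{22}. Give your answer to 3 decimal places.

0.135

φ_{22} = (r_2 − r_1²) / (1 − r_1²)
r_1² = (-0.38)² = 0.1444
Numerator = 0.26 − 0.1444 = 0.1156; denominator = 1 − 0.1444 = 0.8556
φ_{22} = 0.1156 / 0.8556 = 0.135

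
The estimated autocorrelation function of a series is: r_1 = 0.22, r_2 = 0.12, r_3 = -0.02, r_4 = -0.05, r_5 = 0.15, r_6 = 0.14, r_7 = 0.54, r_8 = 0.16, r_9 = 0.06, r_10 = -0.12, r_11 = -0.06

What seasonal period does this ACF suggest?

The largest autocorrelation is r_7 = 0.54; the remaining lags stay at or below 0.22. The elevated value at lag 1 (0.22), dropping to 0.12 at lag 2, reflects decaying short-term dependence rather than seasonality.
The dominant spike at lag 7 indicates a seasonal period of 7.

7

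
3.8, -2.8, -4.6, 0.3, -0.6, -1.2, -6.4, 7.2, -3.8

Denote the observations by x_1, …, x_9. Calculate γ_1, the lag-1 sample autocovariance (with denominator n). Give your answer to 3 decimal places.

Mean x̄ = (3.8 − 2.8 − 4.6 + 0.3 − 0.6 − 1.2 − 6.4 + 7.2 − 3.8)/9 = -0.9000
Σ_{t=1}^{8}(x_t−x̄)(x_{t+1}−x̄) = -72.4600
γ_1 = -72.4600 / 9 = -8.051

-8.051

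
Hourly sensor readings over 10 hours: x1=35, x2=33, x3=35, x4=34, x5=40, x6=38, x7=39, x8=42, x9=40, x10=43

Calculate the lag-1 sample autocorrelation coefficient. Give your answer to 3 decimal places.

0.511

Mean x̄ = (35 + 33 + 35 + 34 + 40 + 38 + 39 + 42 + 40 + 43)/10 = 37.9000
Numerator Σ_{t=1}^{9}(x_t−x̄)(x_{t+1}−x̄) = 55.6900
Denominator Σ(x_t−x̄)² = 108.9000
r_1 = 55.6900 / 108.9000 = 0.511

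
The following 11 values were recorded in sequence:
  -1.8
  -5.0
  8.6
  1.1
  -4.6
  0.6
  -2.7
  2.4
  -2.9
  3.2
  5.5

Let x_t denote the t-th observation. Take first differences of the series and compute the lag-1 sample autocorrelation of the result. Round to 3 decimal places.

-0.528

First differences Δx: -3.2, 13.6, -7.5, -5.7, 5.2, -3.3, 5.1, -5.3, 6.1, 2.3
Mean of differences = 0.7300
Numerator Σ(Δx_t−Δx̄)(Δx_{t+1}−Δx̄) = -218.2489
Denominator Σ(Δx_t−Δx̄)² = 413.1410
r_1(Δx) = -218.2489 / 413.1410 = -0.528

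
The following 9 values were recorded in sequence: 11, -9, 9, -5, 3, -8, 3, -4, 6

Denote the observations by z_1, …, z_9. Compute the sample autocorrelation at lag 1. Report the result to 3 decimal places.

-0.724

Mean z̄ = (11 − 9 + 9 − 5 + 3 − 8 + 3 − 4 + 6)/9 = 0.6667
Numerator Σ_{t=1}^{8}(z_t−z̄)(z_{t+1}−z̄) = -317.1111
Denominator Σ(z_t−z̄)² = 438.0000
r_1 = -317.1111 / 438.0000 = -0.724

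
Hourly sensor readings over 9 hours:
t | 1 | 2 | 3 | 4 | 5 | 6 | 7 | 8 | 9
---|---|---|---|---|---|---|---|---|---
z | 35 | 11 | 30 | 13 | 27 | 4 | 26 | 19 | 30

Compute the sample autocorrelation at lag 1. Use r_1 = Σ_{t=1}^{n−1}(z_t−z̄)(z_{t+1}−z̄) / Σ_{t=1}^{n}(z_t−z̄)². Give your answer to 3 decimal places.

Mean z̄ = (35 + 11 + 30 + 13 + 27 + 4 + 26 + 19 + 30)/9 = 21.6667
Numerator Σ_{t=1}^{8}(z_t−z̄)(z_{t+1}−z̄) = -554.1111
Denominator Σ(z_t−z̄)² = 872.0000
r_1 = -554.1111 / 872.0000 = -0.635

-0.635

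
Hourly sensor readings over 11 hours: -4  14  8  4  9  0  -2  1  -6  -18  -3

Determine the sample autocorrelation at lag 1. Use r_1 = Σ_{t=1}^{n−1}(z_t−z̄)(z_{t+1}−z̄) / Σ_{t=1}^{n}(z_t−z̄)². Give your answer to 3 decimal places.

Mean z̄ = (-4 + 14 + 8 + 4 + 9 + 0 − 2 + 1 − 6 − 18 − 3)/11 = 0.2727
Numerator Σ_{t=1}^{10}(z_t−z̄)(z_{t+1}−z̄) = 275.1983
Denominator Σ(z_t−z̄)² = 746.1818
r_1 = 275.1983 / 746.1818 = 0.369

0.369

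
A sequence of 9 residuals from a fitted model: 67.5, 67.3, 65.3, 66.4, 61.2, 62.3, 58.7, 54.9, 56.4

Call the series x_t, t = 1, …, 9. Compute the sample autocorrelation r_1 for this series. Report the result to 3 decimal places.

0.656

Mean x̄ = (67.5 + 67.3 + 65.3 + 66.4 + 61.2 + 62.3 + 58.7 + 54.9 + 56.4)/9 = 62.2222
Numerator Σ_{t=1}^{8}(x_t−x̄)(x_{t+1}−x̄) = 119.0840
Denominator Σ(x_t−x̄)² = 181.5356
r_1 = 119.0840 / 181.5356 = 0.656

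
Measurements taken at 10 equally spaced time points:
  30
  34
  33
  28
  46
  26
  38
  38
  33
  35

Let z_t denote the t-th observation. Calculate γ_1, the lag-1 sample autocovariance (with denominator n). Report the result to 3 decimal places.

-18.341

Mean z̄ = (30 + 34 + 33 + 28 + 46 + 26 + 38 + 38 + 33 + 35)/10 = 34.1000
Σ_{t=1}^{9}(z_t−z̄)(z_{t+1}−z̄) = -183.4100
γ_1 = -183.4100 / 10 = -18.341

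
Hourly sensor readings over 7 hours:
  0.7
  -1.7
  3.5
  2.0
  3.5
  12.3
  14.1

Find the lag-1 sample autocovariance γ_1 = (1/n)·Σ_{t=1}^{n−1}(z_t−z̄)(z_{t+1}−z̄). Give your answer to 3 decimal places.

14.696

Mean z̄ = (0.7 − 1.7 + 3.5 + 2.0 + 3.5 + 12.3 + 14.1)/7 = 4.9143
Σ_{t=1}^{6}(z_t−z̄)(z_{t+1}−z̄) = 102.8698
γ_1 = 102.8698 / 7 = 14.696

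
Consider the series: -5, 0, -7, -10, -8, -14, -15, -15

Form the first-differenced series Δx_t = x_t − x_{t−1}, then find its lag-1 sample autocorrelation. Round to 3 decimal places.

-0.451

First differences Δx: 5, -7, -3, 2, -6, -1, 0
Mean of differences = -1.4286
Numerator Σ(Δx_t−Δx̄)(Δx_{t+1}−Δx̄) = -49.4694
Denominator Σ(Δx_t−Δx̄)² = 109.7143
r_1(Δx) = -49.4694 / 109.7143 = -0.451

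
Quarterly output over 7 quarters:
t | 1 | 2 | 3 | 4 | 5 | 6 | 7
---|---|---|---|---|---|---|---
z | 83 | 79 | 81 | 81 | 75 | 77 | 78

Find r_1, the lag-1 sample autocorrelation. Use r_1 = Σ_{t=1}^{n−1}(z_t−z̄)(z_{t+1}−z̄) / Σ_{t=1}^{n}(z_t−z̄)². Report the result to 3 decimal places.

0.140

Mean z̄ = (83 + 79 + 81 + 81 + 75 + 77 + 78)/7 = 79.1429
Deviations from mean: 3.8571, -0.1429, 1.8571, 1.8571, -4.1429, -2.1429, -1.1429
Numerator Σ_{t=1}^{6}(z_t−z̄)(z_{t+1}−z̄) = 6.2653
Denominator Σ(z_t−z̄)² = 44.8571
r_1 = 6.2653 / 44.8571 = 0.140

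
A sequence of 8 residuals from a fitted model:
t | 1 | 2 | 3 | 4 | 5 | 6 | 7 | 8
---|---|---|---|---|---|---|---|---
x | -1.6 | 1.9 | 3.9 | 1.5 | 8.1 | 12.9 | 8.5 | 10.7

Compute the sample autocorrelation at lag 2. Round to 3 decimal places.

Mean x̄ = (-1.6 + 1.9 + 3.9 + 1.5 + 8.1 + 12.9 + 8.5 + 10.7)/8 = 5.7375
Σ(x_t−x̄)(x_{t+2}−x̄) = (13.4827) + (16.2614) + (-4.3411) + (-30.3511) + (6.5264) + (35.5439) = 37.1222
Denominator Σ(x_t−x̄)² = 179.0388
r_2 = 37.1222 / 179.0388 = 0.207

0.207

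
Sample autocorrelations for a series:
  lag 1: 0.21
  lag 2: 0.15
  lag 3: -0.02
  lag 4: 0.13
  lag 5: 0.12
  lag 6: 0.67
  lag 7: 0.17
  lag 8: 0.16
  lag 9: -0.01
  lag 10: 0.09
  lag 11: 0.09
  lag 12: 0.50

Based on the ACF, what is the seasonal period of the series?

6

The largest autocorrelation is r_6 = 0.67, with a weaker echo at lag 12 (0.50); the remaining lags stay at or below 0.21. The elevated value at lag 1 (0.21), dropping to 0.15 at lag 2, reflects decaying short-term dependence rather than seasonality.
The dominant spike at lag 6 indicates a seasonal period of 6.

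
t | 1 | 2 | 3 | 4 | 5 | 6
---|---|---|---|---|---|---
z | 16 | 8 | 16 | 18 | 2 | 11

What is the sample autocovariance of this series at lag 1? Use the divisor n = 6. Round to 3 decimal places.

-9.782

Mean z̄ = (16 + 8 + 16 + 18 + 2 + 11)/6 = 11.8333
Deviations: 4.1667, -3.8333, 4.1667, 6.1667, -9.8333, -0.8333
Σ_{t=1}^{5}(z_t−z̄)(z_{t+1}−z̄) = -58.6944
γ_1 = -58.6944 / 6 = -9.782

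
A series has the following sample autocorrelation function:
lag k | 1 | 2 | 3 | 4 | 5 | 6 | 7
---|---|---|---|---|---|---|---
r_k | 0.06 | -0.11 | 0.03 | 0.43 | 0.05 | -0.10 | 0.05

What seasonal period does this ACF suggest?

4

The largest autocorrelation is r_4 = 0.43; the remaining lags stay at or below 0.06.
The dominant spike at lag 4 indicates a seasonal period of 4.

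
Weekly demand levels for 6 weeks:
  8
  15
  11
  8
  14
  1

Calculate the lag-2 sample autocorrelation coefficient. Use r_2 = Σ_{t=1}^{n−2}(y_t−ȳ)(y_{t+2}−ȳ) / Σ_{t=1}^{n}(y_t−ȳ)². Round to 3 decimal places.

Mean ȳ = (8 + 15 + 11 + 8 + 14 + 1)/6 = 9.5000
Deviations from mean: -1.5000, 5.5000, 1.5000, -1.5000, 4.5000, -8.5000
Σ(y_t−ȳ)(y_{t+2}−ȳ) = (-2.2500) + (-8.2500) + (6.7500) + (12.7500) = 9.0000
Denominator Σ(y_t−ȳ)² = 129.5000
r_2 = 9.0000 / 129.5000 = 0.069

0.069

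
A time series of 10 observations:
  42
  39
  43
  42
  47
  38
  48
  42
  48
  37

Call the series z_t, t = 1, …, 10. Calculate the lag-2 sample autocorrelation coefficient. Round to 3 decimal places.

Mean z̄ = (42 + 39 + 43 + 42 + 47 + 38 + 48 + 42 + 48 + 37)/10 = 42.6000
Numerator Σ_{t=1}^{8}(z_t−z̄)(z_{t+2}−z̄) = 65.4800
Denominator Σ(z_t−z̄)² = 144.4000
r_2 = 65.4800 / 144.4000 = 0.453

0.453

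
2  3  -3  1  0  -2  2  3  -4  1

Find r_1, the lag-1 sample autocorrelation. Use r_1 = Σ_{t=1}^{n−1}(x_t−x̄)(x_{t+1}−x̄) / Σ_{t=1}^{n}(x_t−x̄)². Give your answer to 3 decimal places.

-0.358

Mean x̄ = (2 + 3 − 3 + 1 + 0 − 2 + 2 + 3 − 4 + 1)/10 = 0.3000
Numerator Σ_{t=1}^{9}(x_t−x̄)(x_{t+1}−x̄) = -20.0900
Denominator Σ(x_t−x̄)² = 56.1000
r_1 = -20.0900 / 56.1000 = -0.358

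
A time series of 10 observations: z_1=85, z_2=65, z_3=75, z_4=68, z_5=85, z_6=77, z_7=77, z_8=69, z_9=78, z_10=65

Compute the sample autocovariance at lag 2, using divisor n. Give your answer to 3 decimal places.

Mean z̄ = (85 + 65 + 75 + 68 + 85 + 77 + 77 + 69 + 78 + 65)/10 = 74.4000
Σ_{t=1}^{8}(z_t−z̄)(z_{t+2}−z̄) = 129.8800
γ_2 = 129.8800 / 10 = 12.988

12.988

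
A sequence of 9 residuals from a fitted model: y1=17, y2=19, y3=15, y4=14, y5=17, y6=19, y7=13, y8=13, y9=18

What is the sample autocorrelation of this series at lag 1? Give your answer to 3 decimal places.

-0.060

Mean ȳ = (17 + 19 + 15 + 14 + 17 + 19 + 13 + 13 + 18)/9 = 16.1111
Numerator Σ_{t=1}^{8}(y_t−ȳ)(y_{t+1}−ȳ) = -2.7901
Denominator Σ(y_t−ȳ)² = 46.8889
r_1 = -2.7901 / 46.8889 = -0.060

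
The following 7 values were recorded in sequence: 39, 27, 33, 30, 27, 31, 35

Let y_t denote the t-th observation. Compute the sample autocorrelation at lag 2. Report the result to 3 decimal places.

-0.025

Mean ȳ = (39 + 27 + 33 + 30 + 27 + 31 + 35)/7 = 31.7143
Deviations from mean: 7.2857, -4.7143, 1.2857, -1.7143, -4.7143, -0.7143, 3.2857
Numerator Σ_{t=1}^{5}(y_t−ȳ)(y_{t+2}−ȳ) = -2.8776
Denominator Σ(y_t−ȳ)² = 113.4286
r_2 = -2.8776 / 113.4286 = -0.025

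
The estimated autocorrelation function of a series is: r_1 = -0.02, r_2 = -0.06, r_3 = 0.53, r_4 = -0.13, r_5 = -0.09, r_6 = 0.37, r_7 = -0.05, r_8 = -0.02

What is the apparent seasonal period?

3

The largest autocorrelation is r_3 = 0.53, with a weaker echo at lag 6 (0.37); the remaining lags stay at or below -0.02.
The dominant spike at lag 3 indicates a seasonal period of 3.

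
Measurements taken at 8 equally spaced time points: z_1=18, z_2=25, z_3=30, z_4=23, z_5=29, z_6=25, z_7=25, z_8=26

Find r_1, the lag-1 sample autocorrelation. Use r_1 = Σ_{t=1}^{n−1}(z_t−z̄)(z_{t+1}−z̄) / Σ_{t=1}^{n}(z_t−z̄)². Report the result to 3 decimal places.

-0.199

Mean z̄ = (18 + 25 + 30 + 23 + 29 + 25 + 25 + 26)/8 = 25.1250
Deviations from mean: -7.1250, -0.1250, 4.8750, -2.1250, 3.8750, -0.1250, -0.1250, 0.8750
Σ(z_t−z̄)(z_{t+1}−z̄) = (0.8906) + (-0.6094) + (-10.3594) + (-8.2344) + (-0.4844) + (0.0156) + (-0.1094) = -18.8906
Denominator Σ(z_t−z̄)² = 94.8750
r_1 = -18.8906 / 94.8750 = -0.199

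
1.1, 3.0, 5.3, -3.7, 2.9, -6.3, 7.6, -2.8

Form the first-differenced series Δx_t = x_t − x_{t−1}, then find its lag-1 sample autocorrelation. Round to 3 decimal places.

-0.786

First differences Δx: 1.9, 2.3, -9.0, 6.6, -9.2, 13.9, -10.4
Mean of differences = -0.5571
Numerator Σ(Δx_t−Δx̄)(Δx_{t+1}−Δx̄) = -406.6376
Denominator Σ(Δx_t−Δx̄)² = 517.2971
r_1(Δx) = -406.6376 / 517.2971 = -0.786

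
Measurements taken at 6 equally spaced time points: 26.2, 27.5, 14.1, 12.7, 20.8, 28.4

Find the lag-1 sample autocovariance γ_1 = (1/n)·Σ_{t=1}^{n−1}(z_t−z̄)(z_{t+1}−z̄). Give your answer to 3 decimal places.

8.585

Mean z̄ = (26.2 + 27.5 + 14.1 + 12.7 + 20.8 + 28.4)/6 = 21.6167
Σ_{t=1}^{5}(z_t−z̄)(z_{t+1}−z̄) = 51.5081
γ_1 = 51.5081 / 6 = 8.585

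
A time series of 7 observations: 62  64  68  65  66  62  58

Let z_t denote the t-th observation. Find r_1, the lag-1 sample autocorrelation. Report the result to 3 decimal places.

Mean z̄ = (62 + 64 + 68 + 65 + 66 + 62 + 58)/7 = 63.5714
Numerator Σ_{t=1}^{6}(z_t−z̄)(z_{t+1}−z̄) = 15.9592
Denominator Σ(z_t−z̄)² = 63.7143
r_1 = 15.9592 / 63.7143 = 0.250

0.250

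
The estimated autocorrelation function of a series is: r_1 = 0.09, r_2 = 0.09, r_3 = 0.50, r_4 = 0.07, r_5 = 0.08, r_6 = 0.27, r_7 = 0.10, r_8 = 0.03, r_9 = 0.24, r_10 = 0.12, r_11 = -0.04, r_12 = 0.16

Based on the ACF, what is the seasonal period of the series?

3

The largest autocorrelation is r_3 = 0.50, with weaker echoes at lags 6 (0.27), 9 (0.24) and 12 (0.16); the remaining lags stay at or below 0.12.
The dominant spike at lag 3 indicates a seasonal period of 3.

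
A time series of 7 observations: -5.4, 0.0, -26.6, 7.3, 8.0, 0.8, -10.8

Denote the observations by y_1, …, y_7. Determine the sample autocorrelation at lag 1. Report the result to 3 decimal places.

-0.222

Mean ȳ = (-5.4 + 0.0 − 26.6 + 7.3 + 8.0 + 0.8 − 10.8)/7 = -3.8143
Deviations from mean: -1.5857, 3.8143, -22.7857, 11.1143, 11.8143, 4.6143, -6.9857
Σ(y_t−ȳ)(y_{t+1}−ȳ) = (-6.0484) + (-86.9112) + (-253.2469) + (131.3073) + (54.5145) + (-32.2341) = -192.6188
Denominator Σ(y_t−ȳ)² = 869.4486
r_1 = -192.6188 / 869.4486 = -0.222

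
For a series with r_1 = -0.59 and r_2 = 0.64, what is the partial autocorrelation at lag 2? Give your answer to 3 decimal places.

0.448

φ_{22} = (r_2 − r_1²) / (1 − r_1²)
r_1² = (-0.59)² = 0.3481
Numerator = 0.64 − 0.3481 = 0.2919; denominator = 1 − 0.3481 = 0.6519
φ_{22} = 0.2919 / 0.6519 = 0.448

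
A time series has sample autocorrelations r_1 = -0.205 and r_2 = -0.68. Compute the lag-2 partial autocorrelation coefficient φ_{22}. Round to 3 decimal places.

φ_{22} = (r_2 − r_1²) / (1 − r_1²)
r_1² = (-0.205)² = 0.042025
Numerator = -0.68 − 0.0420 = -0.7220; denominator = 1 − 0.0420 = 0.9580
φ_{22} = -0.7220 / 0.9580 = -0.754

-0.754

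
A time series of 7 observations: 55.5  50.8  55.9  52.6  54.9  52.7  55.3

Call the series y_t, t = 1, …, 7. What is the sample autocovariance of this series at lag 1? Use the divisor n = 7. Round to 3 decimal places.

-2.542

Mean ȳ = (55.5 + 50.8 + 55.9 + 52.6 + 54.9 + 52.7 + 55.3)/7 = 53.9571
Deviations: 1.5429, -3.1571, 1.9429, -1.3571, 0.9429, -1.2571, 1.3429
Σ_{t=1}^{6}(y_t−ȳ)(y_{t+1}−ȳ) = -17.7947
γ_1 = -17.7947 / 7 = -2.542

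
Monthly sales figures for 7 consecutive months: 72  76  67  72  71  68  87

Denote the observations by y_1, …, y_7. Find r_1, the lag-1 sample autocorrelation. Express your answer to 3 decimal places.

Mean ȳ = (72 + 76 + 67 + 72 + 71 + 68 + 87)/7 = 73.2857
Numerator Σ_{t=1}^{6}(y_t−ȳ)(y_{t+1}−ȳ) = -69.9388
Denominator Σ(y_t−ȳ)² = 271.4286
r_1 = -69.9388 / 271.4286 = -0.258

-0.258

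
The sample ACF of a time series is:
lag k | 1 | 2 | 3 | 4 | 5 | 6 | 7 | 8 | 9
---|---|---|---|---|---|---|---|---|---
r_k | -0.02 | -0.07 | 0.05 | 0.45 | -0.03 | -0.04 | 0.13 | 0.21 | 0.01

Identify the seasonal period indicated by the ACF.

The largest autocorrelation is r_4 = 0.45, with a weaker echo at lag 8 (0.21); the remaining lags stay at or below 0.13.
The dominant spike at lag 4 indicates a seasonal period of 4.

4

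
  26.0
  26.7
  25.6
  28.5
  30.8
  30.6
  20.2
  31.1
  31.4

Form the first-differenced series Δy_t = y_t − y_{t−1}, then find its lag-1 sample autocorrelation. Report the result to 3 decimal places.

-0.457

First differences Δy: 0.7, -1.1, 2.9, 2.3, -0.2, -10.4, 10.9, 0.3
Mean of differences = 0.6750
Numerator Σ(Δy_t−Δȳ)(Δy_{t+1}−Δȳ) = -109.1856
Denominator Σ(Δy_t−Δȳ)² = 238.8550
r_1(Δy) = -109.1856 / 238.8550 = -0.457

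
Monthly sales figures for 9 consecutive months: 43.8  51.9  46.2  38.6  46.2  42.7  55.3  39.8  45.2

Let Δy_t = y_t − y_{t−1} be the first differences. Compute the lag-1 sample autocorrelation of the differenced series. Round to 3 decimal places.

First differences Δy: 8.1, -5.7, -7.6, 7.6, -3.5, 12.6, -15.5, 5.4
Mean of differences = 0.1750
Numerator Σ(Δy_t−Δȳ)(Δy_{t+1}−Δȳ) = -408.2231
Denominator Σ(Δy_t−Δȳ)² = 653.7950
r_1(Δy) = -408.2231 / 653.7950 = -0.624

-0.624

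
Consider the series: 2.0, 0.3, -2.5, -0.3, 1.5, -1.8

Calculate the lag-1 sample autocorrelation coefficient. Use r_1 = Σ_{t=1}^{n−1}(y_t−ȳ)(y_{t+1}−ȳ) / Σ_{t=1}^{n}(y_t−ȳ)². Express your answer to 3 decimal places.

Mean ȳ = (2.0 + 0.3 − 2.5 − 0.3 + 1.5 − 1.8)/6 = -0.1333
Numerator Σ_{t=1}^{5}(y_t−ȳ)(y_{t+1}−ȳ) = -2.7011
Denominator Σ(y_t−ȳ)² = 15.8133
r_1 = -2.7011 / 15.8133 = -0.171

-0.171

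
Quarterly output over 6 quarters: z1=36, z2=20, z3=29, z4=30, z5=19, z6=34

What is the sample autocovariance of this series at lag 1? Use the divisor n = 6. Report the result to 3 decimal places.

Mean z̄ = (36 + 20 + 29 + 30 + 19 + 34)/6 = 28.0000
Σ_{t=1}^{5}(z_t−z̄)(z_{t+1}−z̄) = -142.0000
γ_1 = -142.0000 / 6 = -23.667

-23.667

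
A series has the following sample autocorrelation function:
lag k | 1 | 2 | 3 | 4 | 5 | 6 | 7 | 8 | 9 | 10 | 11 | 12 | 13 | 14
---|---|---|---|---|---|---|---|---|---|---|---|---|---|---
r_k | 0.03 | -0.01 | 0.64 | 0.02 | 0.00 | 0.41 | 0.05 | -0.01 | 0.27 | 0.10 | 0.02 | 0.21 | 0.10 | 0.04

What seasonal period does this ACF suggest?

The largest autocorrelation is r_3 = 0.64, with weaker echoes at lags 6 (0.41), 9 (0.27) and 12 (0.21); the remaining lags stay at or below 0.10.
The dominant spike at lag 3 indicates a seasonal period of 3.

3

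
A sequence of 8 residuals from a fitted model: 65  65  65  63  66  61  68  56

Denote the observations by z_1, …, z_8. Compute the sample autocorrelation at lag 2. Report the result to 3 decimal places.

Mean z̄ = (65 + 65 + 65 + 63 + 66 + 61 + 68 + 56)/8 = 63.6250
Deviations from mean: 1.3750, 1.3750, 1.3750, -0.6250, 2.3750, -2.6250, 4.3750, -7.6250
Numerator Σ_{t=1}^{6}(z_t−z̄)(z_{t+2}−z̄) = 36.3438
Denominator Σ(z_t−z̄)² = 95.8750
r_2 = 36.3438 / 95.8750 = 0.379

0.379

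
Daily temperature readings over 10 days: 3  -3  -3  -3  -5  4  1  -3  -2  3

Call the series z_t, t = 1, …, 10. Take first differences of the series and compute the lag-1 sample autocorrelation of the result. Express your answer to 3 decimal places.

-0.186

First differences Δz: -6, 0, 0, -2, 9, -3, -4, 1, 5
Mean of differences = 0.0000
Numerator Σ(Δz_t−Δz̄)(Δz_{t+1}−Δz̄) = -32.0000
Denominator Σ(Δz_t−Δz̄)² = 172.0000
r_1(Δz) = -32.0000 / 172.0000 = -0.186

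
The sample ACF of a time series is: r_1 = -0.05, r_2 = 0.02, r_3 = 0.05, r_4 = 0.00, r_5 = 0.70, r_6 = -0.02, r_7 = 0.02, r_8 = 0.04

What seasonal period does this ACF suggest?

5

The largest autocorrelation is r_5 = 0.70; the remaining lags stay at or below 0.05.
The dominant spike at lag 5 indicates a seasonal period of 5.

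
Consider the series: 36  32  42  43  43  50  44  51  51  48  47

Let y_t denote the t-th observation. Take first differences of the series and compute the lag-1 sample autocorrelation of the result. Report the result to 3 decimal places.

-0.522

First differences Δy: -4, 10, 1, 0, 7, -6, 7, 0, -3, -1
Mean of differences = 1.1000
Numerator Σ(Δy_t−Δȳ)(Δy_{t+1}−Δȳ) = -129.8100
Denominator Σ(Δy_t−Δȳ)² = 248.9000
r_1(Δy) = -129.8100 / 248.9000 = -0.522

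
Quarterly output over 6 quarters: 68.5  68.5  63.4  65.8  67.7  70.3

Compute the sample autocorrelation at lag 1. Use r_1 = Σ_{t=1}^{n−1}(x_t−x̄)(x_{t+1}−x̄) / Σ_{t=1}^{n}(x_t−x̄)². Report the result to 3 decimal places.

Mean x̄ = (68.5 + 68.5 + 63.4 + 65.8 + 67.7 + 70.3)/6 = 67.3667
Numerator Σ_{t=1}^{5}(x_t−x̄)(x_{t+1}−x̄) = 3.4589
Denominator Σ(x_t−x̄)² = 29.4733
r_1 = 3.4589 / 29.4733 = 0.117

0.117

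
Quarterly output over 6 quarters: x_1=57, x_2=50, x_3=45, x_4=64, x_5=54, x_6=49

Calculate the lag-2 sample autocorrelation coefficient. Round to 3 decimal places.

-0.518

Mean x̄ = (57 + 50 + 45 + 64 + 54 + 49)/6 = 53.1667
Deviations from mean: 3.8333, -3.1667, -8.1667, 10.8333, 0.8333, -4.1667
Numerator Σ_{t=1}^{4}(x_t−x̄)(x_{t+2}−x̄) = -117.5556
Denominator Σ(x_t−x̄)² = 226.8333
r_2 = -117.5556 / 226.8333 = -0.518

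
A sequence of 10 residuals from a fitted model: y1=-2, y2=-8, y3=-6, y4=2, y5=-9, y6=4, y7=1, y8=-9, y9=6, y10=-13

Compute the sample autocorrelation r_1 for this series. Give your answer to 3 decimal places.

Mean ȳ = (-2 − 8 − 6 + 2 − 9 + 4 + 1 − 9 + 6 − 13)/10 = -3.4000
Numerator Σ_{t=1}^{9}(y_t−ȳ)(y_{t+1}−ȳ) = -215.1600
Denominator Σ(y_t−ȳ)² = 376.4000
r_1 = -215.1600 / 376.4000 = -0.572

-0.572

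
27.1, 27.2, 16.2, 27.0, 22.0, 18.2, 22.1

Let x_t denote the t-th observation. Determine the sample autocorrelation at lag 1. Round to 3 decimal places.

-0.282

Mean x̄ = (27.1 + 27.2 + 16.2 + 27.0 + 22.0 + 18.2 + 22.1)/7 = 22.8286
Deviations from mean: 4.2714, 4.3714, -6.6286, 4.1714, -0.8286, -4.6286, -0.7286
Numerator Σ_{t=1}^{6}(x_t−x̄)(x_{t+1}−x̄) = -34.2037
Denominator Σ(x_t−x̄)² = 121.3343
r_1 = -34.2037 / 121.3343 = -0.282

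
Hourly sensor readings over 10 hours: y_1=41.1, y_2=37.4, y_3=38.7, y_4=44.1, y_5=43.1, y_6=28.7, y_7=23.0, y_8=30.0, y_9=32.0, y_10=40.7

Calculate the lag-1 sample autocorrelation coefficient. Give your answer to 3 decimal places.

Mean ȳ = (41.1 + 37.4 + 38.7 + 44.1 + 43.1 + 28.7 + 23.0 + 30.0 + 32.0 + 40.7)/10 = 35.8800
Numerator Σ_{t=1}^{9}(y_t−ȳ)(y_{t+1}−ȳ) = 215.2356
Denominator Σ(y_t−ȳ)² = 447.5160
r_1 = 215.2356 / 447.5160 = 0.481

0.481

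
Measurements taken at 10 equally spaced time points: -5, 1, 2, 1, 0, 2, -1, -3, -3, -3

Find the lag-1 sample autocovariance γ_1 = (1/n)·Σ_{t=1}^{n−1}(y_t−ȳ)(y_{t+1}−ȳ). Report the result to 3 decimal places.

1.629

Mean ȳ = (-5 + 1 + 2 + 1 + 0 + 2 − 1 − 3 − 3 − 3)/10 = -0.9000
Σ_{t=1}^{9}(y_t−ȳ)(y_{t+1}−ȳ) = 16.2900
γ_1 = 16.2900 / 10 = 1.629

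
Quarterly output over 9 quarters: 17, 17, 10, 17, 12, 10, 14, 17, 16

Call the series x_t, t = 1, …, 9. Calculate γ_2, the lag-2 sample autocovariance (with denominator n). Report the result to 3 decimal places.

-1.809

Mean x̄ = (17 + 17 + 10 + 17 + 12 + 10 + 14 + 17 + 16)/9 = 14.4444
Σ_{t=1}^{7}(x_t−x̄)(x_{t+2}−x̄) = -16.2840
γ_2 = -16.2840 / 9 = -1.809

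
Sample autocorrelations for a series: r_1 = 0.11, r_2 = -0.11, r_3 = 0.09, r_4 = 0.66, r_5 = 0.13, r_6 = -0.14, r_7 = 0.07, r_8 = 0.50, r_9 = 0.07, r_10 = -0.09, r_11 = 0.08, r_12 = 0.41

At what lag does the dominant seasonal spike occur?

The largest autocorrelation is r_4 = 0.66, with weaker echoes at lags 8 (0.50) and 12 (0.41); the remaining lags stay at or below 0.13.
The dominant spike at lag 4 indicates a seasonal period of 4.

4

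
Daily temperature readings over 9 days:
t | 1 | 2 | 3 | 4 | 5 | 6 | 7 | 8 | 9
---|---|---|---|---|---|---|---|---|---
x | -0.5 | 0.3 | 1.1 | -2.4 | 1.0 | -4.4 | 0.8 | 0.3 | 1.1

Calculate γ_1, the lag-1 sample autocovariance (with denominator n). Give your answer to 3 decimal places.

-1.477

Mean x̄ = (-0.5 + 0.3 + 1.1 − 2.4 + 1.0 − 4.4 + 0.8 + 0.3 + 1.1)/9 = -0.3000
Σ_{t=1}^{8}(x_t−x̄)(x_{t+1}−x̄) = -13.2900
γ_1 = -13.2900 / 9 = -1.477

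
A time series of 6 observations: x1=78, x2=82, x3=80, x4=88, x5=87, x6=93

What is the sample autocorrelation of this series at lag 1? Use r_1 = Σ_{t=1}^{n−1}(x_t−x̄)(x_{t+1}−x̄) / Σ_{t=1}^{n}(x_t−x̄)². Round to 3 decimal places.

Mean x̄ = (78 + 82 + 80 + 88 + 87 + 93)/6 = 84.6667
Deviations from mean: -6.6667, -2.6667, -4.6667, 3.3333, 2.3333, 8.3333
Σ(x_t−x̄)(x_{t+1}−x̄) = (17.7778) + (12.4444) + (-15.5556) + (7.7778) + (19.4444) = 41.8889
Denominator Σ(x_t−x̄)² = 159.3333
r_1 = 41.8889 / 159.3333 = 0.263

0.263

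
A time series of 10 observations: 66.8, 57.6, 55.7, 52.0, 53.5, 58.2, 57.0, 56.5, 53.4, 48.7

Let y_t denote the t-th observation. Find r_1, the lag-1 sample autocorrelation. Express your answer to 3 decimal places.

Mean ȳ = (66.8 + 57.6 + 55.7 + 52.0 + 53.5 + 58.2 + 57.0 + 56.5 + 53.4 + 48.7)/10 = 55.9400
Numerator Σ_{t=1}^{9}(y_t−ȳ)(y_{t+1}−ȳ) = 42.6304
Denominator Σ(y_t−ȳ)² = 207.6440
r_1 = 42.6304 / 207.6440 = 0.205

0.205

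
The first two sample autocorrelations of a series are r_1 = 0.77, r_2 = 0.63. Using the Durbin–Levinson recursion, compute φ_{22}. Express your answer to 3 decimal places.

0.091

φ_{22} = (r_2 − r_1²) / (1 − r_1²)
r_1² = (0.77)² = 0.5929
Numerator = 0.63 − 0.5929 = 0.0371; denominator = 1 − 0.5929 = 0.4071
φ_{22} = 0.0371 / 0.4071 = 0.091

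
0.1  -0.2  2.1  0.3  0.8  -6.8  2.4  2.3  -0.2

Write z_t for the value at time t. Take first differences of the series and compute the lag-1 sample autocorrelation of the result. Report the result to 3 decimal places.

-0.508

First differences Δz: -0.3, 2.3, -1.8, 0.5, -7.6, 9.2, -0.1, -2.5
Mean of differences = -0.0375
Numerator Σ(Δz_t−Δz̄)(Δz_{t+1}−Δz̄) = -80.0277
Denominator Σ(Δz_t−Δz̄)² = 157.5188
r_1(Δz) = -80.0277 / 157.5188 = -0.508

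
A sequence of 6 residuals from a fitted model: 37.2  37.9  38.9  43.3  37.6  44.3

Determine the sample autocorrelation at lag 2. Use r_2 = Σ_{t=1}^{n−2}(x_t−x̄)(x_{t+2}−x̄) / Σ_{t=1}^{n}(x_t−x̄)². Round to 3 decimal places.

Mean x̄ = (37.2 + 37.9 + 38.9 + 43.3 + 37.6 + 44.3)/6 = 39.8667
Deviations from mean: -2.6667, -1.9667, -0.9667, 3.4333, -2.2667, 4.4333
Σ(x_t−x̄)(x_{t+2}−x̄) = (2.5778) + (-6.7522) + (2.1911) + (15.2211) = 13.2378
Denominator Σ(x_t−x̄)² = 48.4933
r_2 = 13.2378 / 48.4933 = 0.273

0.273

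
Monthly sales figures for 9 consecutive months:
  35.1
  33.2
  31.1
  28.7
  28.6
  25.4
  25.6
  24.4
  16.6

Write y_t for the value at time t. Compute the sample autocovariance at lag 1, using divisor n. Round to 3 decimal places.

12.247

Mean ȳ = (35.1 + 33.2 + 31.1 + 28.7 + 28.6 + 25.4 + 25.6 + 24.4 + 16.6)/9 = 27.6333
Σ_{t=1}^{8}(y_t−ȳ)(y_{t+1}−ȳ) = 110.2222
γ_1 = 110.2222 / 9 = 12.247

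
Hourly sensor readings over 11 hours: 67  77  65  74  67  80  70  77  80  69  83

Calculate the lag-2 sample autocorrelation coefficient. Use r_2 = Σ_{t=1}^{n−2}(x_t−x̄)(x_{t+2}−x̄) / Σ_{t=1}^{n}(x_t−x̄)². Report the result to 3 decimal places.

0.474

Mean x̄ = (67 + 77 + 65 + 74 + 67 + 80 + 70 + 77 + 80 + 69 + 83)/11 = 73.5455
Numerator Σ_{t=1}^{9}(x_t−x̄)(x_{t+2}−x̄) = 184.3140
Denominator Σ(x_t−x̄)² = 388.7273
r_2 = 184.3140 / 388.7273 = 0.474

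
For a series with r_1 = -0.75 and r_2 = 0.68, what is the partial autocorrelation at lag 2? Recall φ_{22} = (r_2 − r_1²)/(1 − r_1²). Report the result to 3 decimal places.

φ_{22} = (r_2 − r_1²) / (1 − r_1²)
r_1² = (-0.75)² = 0.5625
Numerator = 0.68 − 0.5625 = 0.1175; denominator = 1 − 0.5625 = 0.4375
φ_{22} = 0.1175 / 0.4375 = 0.269

0.269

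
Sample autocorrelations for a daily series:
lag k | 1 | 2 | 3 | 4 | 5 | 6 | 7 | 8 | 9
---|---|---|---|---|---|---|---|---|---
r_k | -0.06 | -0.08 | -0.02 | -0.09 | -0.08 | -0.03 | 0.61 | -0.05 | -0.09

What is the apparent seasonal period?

7

The largest autocorrelation is r_7 = 0.61; the remaining lags stay at or below -0.02.
The dominant spike at lag 7 indicates a seasonal period of 7.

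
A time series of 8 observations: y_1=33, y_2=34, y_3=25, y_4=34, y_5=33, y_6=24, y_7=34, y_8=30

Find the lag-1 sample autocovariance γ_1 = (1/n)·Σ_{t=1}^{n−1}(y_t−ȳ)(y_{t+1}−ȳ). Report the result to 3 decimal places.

Mean ȳ = (33 + 34 + 25 + 34 + 33 + 24 + 34 + 30)/8 = 30.8750
Σ_{t=1}^{7}(y_t−ȳ)(y_{t+1}−ȳ) = -62.2656
γ_1 = -62.2656 / 8 = -7.783

-7.783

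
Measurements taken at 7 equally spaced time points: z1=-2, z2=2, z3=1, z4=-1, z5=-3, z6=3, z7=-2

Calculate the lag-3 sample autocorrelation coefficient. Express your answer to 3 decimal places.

Mean z̄ = (-2 + 2 + 1 − 1 − 3 + 3 − 2)/7 = -0.2857
Deviations from mean: -1.7143, 2.2857, 1.2857, -0.7143, -2.7143, 3.2857, -1.7143
Σ(z_t−z̄)(z_{t+3}−z̄) = (1.2245) + (-6.2041) + (4.2245) + (1.2245) = 0.4694
Denominator Σ(z_t−z̄)² = 31.4286
r_3 = 0.4694 / 31.4286 = 0.015

0.015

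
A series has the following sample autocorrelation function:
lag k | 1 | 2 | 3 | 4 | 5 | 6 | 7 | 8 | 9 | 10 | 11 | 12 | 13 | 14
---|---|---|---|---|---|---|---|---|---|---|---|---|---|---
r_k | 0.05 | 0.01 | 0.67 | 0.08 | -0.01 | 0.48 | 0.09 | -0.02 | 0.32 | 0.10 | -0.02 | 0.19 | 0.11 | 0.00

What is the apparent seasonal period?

The largest autocorrelation is r_3 = 0.67, with weaker echoes at lags 6 (0.48), 9 (0.32) and 12 (0.19); the remaining lags stay at or below 0.11.
The dominant spike at lag 3 indicates a seasonal period of 3.

3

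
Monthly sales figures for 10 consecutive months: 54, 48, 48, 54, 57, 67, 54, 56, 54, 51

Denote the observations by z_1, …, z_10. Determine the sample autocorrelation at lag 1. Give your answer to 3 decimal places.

0.279

Mean z̄ = (54 + 48 + 48 + 54 + 57 + 67 + 54 + 56 + 54 + 51)/10 = 54.3000
Numerator Σ_{t=1}^{9}(z_t−z̄)(z_{t+1}−z̄) = 73.1100
Denominator Σ(z_t−z̄)² = 262.1000
r_1 = 73.1100 / 262.1000 = 0.279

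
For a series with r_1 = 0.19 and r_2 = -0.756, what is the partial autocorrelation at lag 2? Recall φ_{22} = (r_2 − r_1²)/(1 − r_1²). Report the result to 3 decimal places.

φ_{22} = (r_2 − r_1²) / (1 − r_1²)
r_1² = (0.19)² = 0.0361
Numerator = -0.756 − 0.0361 = -0.7921; denominator = 1 − 0.0361 = 0.9639
φ_{22} = -0.7921 / 0.9639 = -0.822

-0.822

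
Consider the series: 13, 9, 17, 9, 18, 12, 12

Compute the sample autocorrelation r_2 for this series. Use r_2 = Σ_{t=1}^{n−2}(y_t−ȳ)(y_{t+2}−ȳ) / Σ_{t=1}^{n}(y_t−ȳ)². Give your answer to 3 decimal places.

Mean ȳ = (13 + 9 + 17 + 9 + 18 + 12 + 12)/7 = 12.8571
Deviations from mean: 0.1429, -3.8571, 4.1429, -3.8571, 5.1429, -0.8571, -0.8571
Numerator Σ_{t=1}^{5}(y_t−ȳ)(y_{t+2}−ȳ) = 35.6735
Denominator Σ(y_t−ȳ)² = 74.8571
r_2 = 35.6735 / 74.8571 = 0.477

0.477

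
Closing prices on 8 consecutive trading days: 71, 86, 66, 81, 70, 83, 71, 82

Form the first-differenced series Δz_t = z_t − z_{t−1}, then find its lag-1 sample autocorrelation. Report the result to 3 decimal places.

-0.847

First differences Δz: 15, -20, 15, -11, 13, -12, 11
Mean of differences = 1.5714
Numerator Σ(Δz_t−Δz̄)(Δz_{t+1}−Δz̄) = -1174.8980
Denominator Σ(Δz_t−Δz̄)² = 1387.7143
r_1(Δz) = -1174.8980 / 1387.7143 = -0.847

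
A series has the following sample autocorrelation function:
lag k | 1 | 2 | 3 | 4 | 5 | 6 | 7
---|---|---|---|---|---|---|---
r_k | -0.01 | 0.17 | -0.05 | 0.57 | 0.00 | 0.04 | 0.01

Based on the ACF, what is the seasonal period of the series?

The largest autocorrelation is r_4 = 0.57; the remaining lags stay at or below 0.17.
The dominant spike at lag 4 indicates a seasonal period of 4.

4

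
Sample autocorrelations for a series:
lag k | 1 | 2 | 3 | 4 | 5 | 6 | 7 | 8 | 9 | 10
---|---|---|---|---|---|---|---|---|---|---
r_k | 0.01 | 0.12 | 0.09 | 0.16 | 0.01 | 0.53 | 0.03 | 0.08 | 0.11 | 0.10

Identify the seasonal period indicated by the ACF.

6

The largest autocorrelation is r_6 = 0.53; the remaining lags stay at or below 0.16.
The dominant spike at lag 6 indicates a seasonal period of 6.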